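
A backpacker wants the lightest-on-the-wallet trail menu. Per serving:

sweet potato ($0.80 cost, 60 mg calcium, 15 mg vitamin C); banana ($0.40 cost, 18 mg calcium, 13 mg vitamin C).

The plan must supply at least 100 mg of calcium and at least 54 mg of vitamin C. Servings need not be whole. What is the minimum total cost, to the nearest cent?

$1.88

Minimising a linear cost over {calcium ≥ 100, vitamin C ≥ 54, servings ≥ 0} — the optimum is at a vertex, using one or two foods.
sweet potato only: max(100/60, 54/15) = 3.6 servings → $2.88.
banana only: max(100/18, 54/13) = 5.556 servings → $2.22.
sweet potato + banana with both tight: 0.6431 servings and 3.412 servings → $1.88.
The minimum over all feasible corners is $1.88.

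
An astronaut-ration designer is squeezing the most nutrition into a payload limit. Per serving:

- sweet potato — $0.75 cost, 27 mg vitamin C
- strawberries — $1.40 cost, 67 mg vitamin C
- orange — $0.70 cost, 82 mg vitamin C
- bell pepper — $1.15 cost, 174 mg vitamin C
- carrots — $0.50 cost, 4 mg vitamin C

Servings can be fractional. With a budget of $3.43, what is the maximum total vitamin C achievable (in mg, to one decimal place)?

519.0 mg

Vitamin C per dollar: bell pepper 151.3, orange 117.1, strawberries 47.86, sweet potato 36, carrots 8.
With no serving limits, spend the whole cost allowance on bell pepper: $3.43 / $1.15 × 174 mg = 519.0 mg.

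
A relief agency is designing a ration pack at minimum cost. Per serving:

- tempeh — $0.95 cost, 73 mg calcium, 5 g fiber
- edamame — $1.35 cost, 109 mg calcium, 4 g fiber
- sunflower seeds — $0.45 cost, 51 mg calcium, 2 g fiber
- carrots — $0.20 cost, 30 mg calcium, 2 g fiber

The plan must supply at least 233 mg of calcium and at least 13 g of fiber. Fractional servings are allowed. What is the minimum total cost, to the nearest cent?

For a min-cost LP with two ≥-constraints, a basic feasible solution has at most two positive variables.
tempeh only: max(233/73, 13/5) = 3.192 servings → $3.03.
edamame only: max(233/109, 13/4) = 3.25 servings → $4.39.
sunflower seeds only: max(233/51, 13/2) = 6.5 servings → $2.92.
carrots only: max(233/30, 13/2) = 7.767 servings → $1.55.
tempeh + edamame with both tight: 1.917 servings and 0.8538 servings → $2.97.
tempeh + sunflower seeds with both tight: 1.807 servings and 1.982 servings → $2.61.
tempeh + carrots with both targets exact would need a negative amount; discard.
edamame + sunflower seeds: intersection lies outside the first quadrant.
edamame + carrots with both tight: 0.7755 servings and 4.949 servings → $2.04.
sunflower seeds + carrots with both tight: 1.81 servings and 4.69 servings → $1.75.
Cheapest feasible corner: $1.55.

$1.55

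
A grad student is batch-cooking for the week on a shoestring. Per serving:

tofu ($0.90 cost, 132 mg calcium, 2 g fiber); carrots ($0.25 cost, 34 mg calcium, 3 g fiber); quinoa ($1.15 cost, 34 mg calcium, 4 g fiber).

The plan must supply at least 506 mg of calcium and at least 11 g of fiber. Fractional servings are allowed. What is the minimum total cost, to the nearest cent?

Two binding constraints pin down two serving amounts, so the optimal mix uses at most two foods. The candidates are each food alone (scaled to the tighter of calcium/fiber) and each pair with both constraints tight.
tofu only: max(506/132, 11/2) = 5.5 servings → $4.95.
carrots only: max(506/34, 11/3) = 14.88 servings → $3.72.
quinoa only: max(506/34, 11/4) = 14.88 servings → $17.11.
tofu + carrots with both tight: 3.488 servings and 1.341 servings → $3.47.
tofu + quinoa with both tight: 3.587 servings and 0.9565 servings → $4.33.
carrots + quinoa: the both-tight solution has a negative serving — not a feasible corner.
The minimum over all feasible corners is $3.47.

$3.47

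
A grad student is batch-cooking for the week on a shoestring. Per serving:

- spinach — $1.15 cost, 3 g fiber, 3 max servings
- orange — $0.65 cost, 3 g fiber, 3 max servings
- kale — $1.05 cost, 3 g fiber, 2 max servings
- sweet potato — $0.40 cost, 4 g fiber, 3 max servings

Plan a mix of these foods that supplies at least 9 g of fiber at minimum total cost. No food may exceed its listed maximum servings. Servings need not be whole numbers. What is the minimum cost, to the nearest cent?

Cost per g of fiber: sweet potato $0.1000, orange $0.2167, kale $0.3500, spinach $0.3833.
Take 2.25 servings of sweet potato: +9.0 g fiber for $0.90 (total $0.90, still need 0.0 g).
Filling from the cheapest source first is optimal under one linear minimum: $0.90.

$0.90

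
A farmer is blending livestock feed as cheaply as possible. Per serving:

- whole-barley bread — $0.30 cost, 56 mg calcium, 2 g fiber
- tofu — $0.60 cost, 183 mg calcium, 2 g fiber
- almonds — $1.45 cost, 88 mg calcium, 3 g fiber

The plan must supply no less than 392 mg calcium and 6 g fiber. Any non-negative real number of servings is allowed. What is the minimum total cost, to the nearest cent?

$1.43

whole-barley bread only: max(392/56, 6/2) = 7 servings → $2.10.
tofu only: max(392/183, 6/2) = 3 servings → $1.80.
almonds only: max(392/88, 6/3) = 4.455 servings → $6.46.
whole-barley bread + tofu with both tight: 1.236 servings and 1.764 servings → $1.43.
whole-barley bread + almonds: the both-tight solution has a negative serving — not a feasible corner.
tofu + almonds with both tight: 1.737 servings and 0.8418 servings → $2.26.
Cheapest feasible corner: $1.43.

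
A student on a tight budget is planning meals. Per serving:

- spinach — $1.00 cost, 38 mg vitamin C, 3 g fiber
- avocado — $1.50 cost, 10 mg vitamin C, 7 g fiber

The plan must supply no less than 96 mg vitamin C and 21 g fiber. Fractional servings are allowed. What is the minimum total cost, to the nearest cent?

spinach only: max(96/38, 21/3) = 7 servings → $7.00.
avocado only: max(96/10, 21/7) = 9.6 servings → $14.40.
spinach + avocado with both tight: 1.958 servings and 2.161 servings → $5.20.
Cheapest feasible corner: $5.20.

$5.20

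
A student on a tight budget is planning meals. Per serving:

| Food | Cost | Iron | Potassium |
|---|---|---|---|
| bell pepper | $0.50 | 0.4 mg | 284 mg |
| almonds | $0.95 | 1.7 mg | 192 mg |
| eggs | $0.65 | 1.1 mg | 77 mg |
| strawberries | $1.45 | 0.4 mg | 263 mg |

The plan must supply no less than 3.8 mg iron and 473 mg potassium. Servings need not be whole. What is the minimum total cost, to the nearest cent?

The cheapest plan sits at a corner of the feasible region — with two constraints it uses at most two foods.
bell pepper only: max(3.8/0.4, 473/284) = 9.5 servings → $4.75.
almonds only: max(3.8/1.7, 473/192) = 2.464 servings → $2.34.
eggs only: max(3.8/1.1, 473/77) = 6.143 servings → $3.99.
strawberries only: max(3.8/0.4, 473/263) = 9.5 servings → $13.78.
bell pepper + almonds with both tight: 0.1835 servings and 2.192 servings → $2.17.
bell pepper + eggs with both tight: 0.8086 servings and 3.161 servings → $2.46.
bell pepper + strawberries: intersection lies outside the first quadrant.
almonds + eggs with both targets exact would need a negative amount; discard.
almonds + strawberries with both tight: 2.188 servings and 0.2012 servings → $2.37.
eggs + strawberries with both tight: 3.134 servings and 0.8809 servings → $3.31.
So the least-cost plan costs $2.17.

$2.17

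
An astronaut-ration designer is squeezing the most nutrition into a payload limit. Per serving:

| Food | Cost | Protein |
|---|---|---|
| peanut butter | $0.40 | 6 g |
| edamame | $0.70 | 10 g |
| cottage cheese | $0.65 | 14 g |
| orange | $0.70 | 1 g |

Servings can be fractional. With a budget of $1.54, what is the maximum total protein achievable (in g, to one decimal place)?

33.2 g

Protein per dollar: cottage cheese 21.54, peanut butter 15, edamame 14.29, orange 1.429.
With no serving limits, spend the whole cost allowance on cottage cheese: $1.54 / $0.65 × 14 g = 33.2 g.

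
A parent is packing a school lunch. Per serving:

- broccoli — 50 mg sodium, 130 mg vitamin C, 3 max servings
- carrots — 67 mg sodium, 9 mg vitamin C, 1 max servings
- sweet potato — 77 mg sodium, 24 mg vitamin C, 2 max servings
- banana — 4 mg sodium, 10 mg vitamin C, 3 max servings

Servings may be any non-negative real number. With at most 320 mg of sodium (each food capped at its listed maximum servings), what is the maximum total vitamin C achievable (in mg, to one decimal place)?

468.5 mg

Vitamin C per mg sodium: broccoli 2.6, banana 2.5, sweet potato 0.3117, carrots 0.1343.
Take 3 servings of broccoli: uses 150 mg sodium, +390.0 mg vitamin C (running total 390.0 mg).
Take 3 servings of banana: uses 12 mg sodium, +30.0 mg vitamin C (running total 420.0 mg).
Take 2 servings of sweet potato: uses 154 mg sodium, +48.0 mg vitamin C (running total 468.0 mg).
Take 0.0597 servings of carrots: uses 4 mg sodium, +0.5 mg vitamin C (running total 468.5 mg).
Filling greedily by vitamin C-per-mg sodium is optimal for one linear limit, giving 468.5 mg.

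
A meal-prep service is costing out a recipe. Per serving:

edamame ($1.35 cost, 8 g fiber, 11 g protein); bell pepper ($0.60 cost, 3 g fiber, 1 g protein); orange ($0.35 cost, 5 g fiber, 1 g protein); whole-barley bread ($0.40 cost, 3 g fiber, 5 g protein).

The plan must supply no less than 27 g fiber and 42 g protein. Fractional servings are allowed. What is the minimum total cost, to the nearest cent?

edamame only: max(27/8, 42/11) = 3.818 servings → $5.15.
bell pepper only: max(27/3, 42/1) = 42 servings → $25.20.
orange only: max(27/5, 42/1) = 42 servings → $14.70.
whole-barley bread only: max(27/3, 42/5) = 9 servings → $3.60.
edamame + bell pepper with both targets exact would need a negative amount; discard.
edamame + orange: intersection lies outside the first quadrant.
edamame + whole-barley bread with both tight: 1.286 servings and 5.571 servings → $3.96.
bell pepper + orange with both targets exact would need a negative amount; discard.
bell pepper + whole-barley bread with both tight: 0.75 servings and 8.25 servings → $3.75.
orange + whole-barley bread with both tight: 0.4091 servings and 8.318 servings → $3.47.
So the least-cost plan costs $3.47.

$3.47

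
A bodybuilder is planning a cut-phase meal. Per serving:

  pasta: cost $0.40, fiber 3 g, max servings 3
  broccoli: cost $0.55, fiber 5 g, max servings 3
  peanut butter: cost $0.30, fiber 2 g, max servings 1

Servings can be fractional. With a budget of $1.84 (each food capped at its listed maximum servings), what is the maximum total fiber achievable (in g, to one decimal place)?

Fiber per dollar: broccoli 9.091, pasta 7.5, peanut butter 6.667.
Take 3 servings of broccoli: spends $1.65, +15.0 g fiber (running total 15.0 g).
Take 0.475 servings of pasta: spends $0.19, +1.4 g fiber (running total 16.4 g).
Greedy by best ratio exhausts the cost allowance optimally: 16.4 g.

16.4 g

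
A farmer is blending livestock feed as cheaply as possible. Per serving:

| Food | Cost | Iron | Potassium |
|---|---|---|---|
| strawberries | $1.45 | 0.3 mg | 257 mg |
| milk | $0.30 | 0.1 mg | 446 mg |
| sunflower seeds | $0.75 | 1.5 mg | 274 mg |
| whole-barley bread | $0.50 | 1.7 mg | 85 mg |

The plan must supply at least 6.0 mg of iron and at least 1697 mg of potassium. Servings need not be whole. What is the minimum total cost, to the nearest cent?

Check every corner: each single food scaled to meet both minima, and each pair solved so both constraints bind.
strawberries only: max(6.0/0.3, 1697/257) = 20 servings → $29.00.
milk only: max(6.0/0.1, 1697/446) = 60 servings → $18.00.
sunflower seeds only: max(6.0/1.5, 1697/274) = 6.193 servings → $4.65.
whole-barley bread only: max(6.0/1.7, 1697/85) = 19.96 servings → $9.98.
strawberries + milk: the both-tight solution has a negative serving — not a feasible corner.
strawberries + sunflower seeds with both tight: 2.972 servings and 3.406 servings → $6.86.
strawberries + whole-barley bread with both tight: 5.773 servings and 2.511 servings → $9.63.
milk + sunflower seeds with both tight: 1.405 servings and 3.906 servings → $3.35.
milk + whole-barley bread with both tight: 3.168 servings and 3.343 servings → $2.62.
sunflower seeds + whole-barley bread: the both-tight solution has a negative serving — not a feasible corner.
So the least-cost plan costs $2.62.

$2.62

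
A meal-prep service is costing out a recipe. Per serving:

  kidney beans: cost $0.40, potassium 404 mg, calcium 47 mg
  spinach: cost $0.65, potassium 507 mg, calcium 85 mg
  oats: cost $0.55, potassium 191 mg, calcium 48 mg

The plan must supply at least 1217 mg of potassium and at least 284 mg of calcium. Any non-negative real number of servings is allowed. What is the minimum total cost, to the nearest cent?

kidney beans only: max(1217/404, 284/47) = 6.043 servings → $2.42.
spinach only: max(1217/507, 284/85) = 3.341 servings → $2.17.
oats only: max(1217/191, 284/48) = 6.372 servings → $3.50.
kidney beans + spinach: intersection lies outside the first quadrant.
kidney beans + oats with both tight: 0.4006 servings and 5.524 servings → $3.20.
spinach + oats with both tight: 0.515 servings and 5.005 servings → $3.09.
Cheapest feasible corner: $2.17.

$2.17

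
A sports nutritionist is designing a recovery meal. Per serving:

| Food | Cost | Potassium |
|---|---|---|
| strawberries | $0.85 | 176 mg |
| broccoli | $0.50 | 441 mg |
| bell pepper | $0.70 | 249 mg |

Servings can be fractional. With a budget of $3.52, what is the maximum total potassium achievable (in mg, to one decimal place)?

Potassium per dollar: broccoli 882, bell pepper 355.7, strawberries 207.1.
With no serving limits, spend the whole cost allowance on broccoli: $3.52 / $0.50 × 441 mg = 3104.6 mg.

3104.6 mg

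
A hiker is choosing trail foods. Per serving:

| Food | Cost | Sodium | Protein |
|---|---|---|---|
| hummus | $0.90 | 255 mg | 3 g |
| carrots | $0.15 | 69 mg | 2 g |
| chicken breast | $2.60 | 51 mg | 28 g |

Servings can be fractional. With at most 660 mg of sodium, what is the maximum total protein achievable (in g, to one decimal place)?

Protein per mg sodium: chicken breast 0.549, carrots 0.02899, hummus 0.01176.
With no serving limits, spend the whole sodium allowance on chicken breast: 660 mg / 51 mg × 28 g = 362.4 g.

362.4 g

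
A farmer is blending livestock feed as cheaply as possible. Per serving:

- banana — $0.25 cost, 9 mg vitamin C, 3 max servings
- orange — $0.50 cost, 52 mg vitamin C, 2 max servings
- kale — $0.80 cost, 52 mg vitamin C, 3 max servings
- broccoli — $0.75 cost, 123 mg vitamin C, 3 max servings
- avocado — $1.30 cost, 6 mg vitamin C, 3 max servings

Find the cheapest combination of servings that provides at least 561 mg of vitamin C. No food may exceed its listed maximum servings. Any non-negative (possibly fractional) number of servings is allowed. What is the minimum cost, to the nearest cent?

Cost per mg of vitamin C: broccoli $0.0061, orange $0.0096, kale $0.0154, banana $0.0278, avocado $0.2167.
Take 3 servings of broccoli: +369.0 mg vitamin C for $2.25 (total $2.25, still need 192.0 mg).
Take 2 servings of orange: +104.0 mg vitamin C for $1.00 (total $3.25, still need 88.0 mg).
Take 1.692 servings of kale: +88.0 mg vitamin C for $1.35 (total $4.60, still need 0.0 mg).
Greedy by cheapest-per-mg is optimal for a single linear constraint, so the minimum cost is $4.60.

$4.60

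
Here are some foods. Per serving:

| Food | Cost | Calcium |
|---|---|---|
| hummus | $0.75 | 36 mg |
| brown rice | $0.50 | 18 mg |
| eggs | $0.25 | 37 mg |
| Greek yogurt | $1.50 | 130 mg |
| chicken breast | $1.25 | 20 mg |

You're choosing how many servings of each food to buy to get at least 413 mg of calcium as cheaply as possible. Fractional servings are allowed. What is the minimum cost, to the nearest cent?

$2.79

Cost per mg of calcium: eggs $0.0068, Greek yogurt $0.0115, hummus $0.0208, brown rice $0.0278, chicken breast $0.0625.
With no serving limits, use only eggs: 413 mg / 37 mg = 11.16 servings × $0.25 = $2.79.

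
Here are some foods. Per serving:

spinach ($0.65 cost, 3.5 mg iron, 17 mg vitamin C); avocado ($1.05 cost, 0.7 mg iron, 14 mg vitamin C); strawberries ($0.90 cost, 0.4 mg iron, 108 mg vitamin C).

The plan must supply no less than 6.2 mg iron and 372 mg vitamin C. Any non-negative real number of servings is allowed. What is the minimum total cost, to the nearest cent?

Minimising a linear cost over {iron ≥ 6.2, vitamin C ≥ 372, servings ≥ 0} — the optimum is at a vertex, using one or two foods.
spinach only: max(6.2/3.5, 372/17) = 21.88 servings → $14.22.
avocado only: max(6.2/0.7, 372/14) = 26.57 servings → $27.90.
strawberries only: max(6.2/0.4, 372/108) = 15.5 servings → $13.95.
spinach + avocado: the both-tight solution has a negative serving — not a feasible corner.
spinach + strawberries with both tight: 1.403 servings and 3.224 servings → $3.81.
avocado + strawberries with both tight: 7.44 servings and 2.48 servings → $10.04.
So the least-cost plan costs $3.81.

$3.81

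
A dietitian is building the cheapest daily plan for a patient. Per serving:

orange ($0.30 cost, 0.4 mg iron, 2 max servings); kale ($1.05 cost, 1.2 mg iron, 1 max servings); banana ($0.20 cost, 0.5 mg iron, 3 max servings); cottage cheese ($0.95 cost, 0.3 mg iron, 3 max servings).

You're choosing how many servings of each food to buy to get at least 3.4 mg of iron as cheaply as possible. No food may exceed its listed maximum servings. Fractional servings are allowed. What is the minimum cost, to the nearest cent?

$2.16

Cost per mg of iron: banana $0.4000, orange $0.7500, kale $0.8750, cottage cheese $3.1667.
Take 3 servings of banana: +1.5 mg iron for $0.60 (total $0.60, still need 1.9 mg).
Take 2 servings of orange: +0.8 mg iron for $0.60 (total $1.20, still need 1.1 mg).
Take 0.9167 servings of kale: +1.1 mg iron for $0.96 (total $2.16, still need 0.0 mg).
Greedy by cheapest-per-mg is optimal for a single linear constraint, so the minimum cost is $2.16.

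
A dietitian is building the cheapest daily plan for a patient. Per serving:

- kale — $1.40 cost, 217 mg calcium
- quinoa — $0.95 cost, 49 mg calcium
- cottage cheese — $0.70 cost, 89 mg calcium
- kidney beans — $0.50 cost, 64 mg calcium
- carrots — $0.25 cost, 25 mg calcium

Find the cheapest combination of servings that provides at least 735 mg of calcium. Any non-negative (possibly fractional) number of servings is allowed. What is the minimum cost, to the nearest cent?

$4.74

Cost per mg of calcium: kale $0.0065, kidney beans $0.0078, cottage cheese $0.0079, carrots $0.0100, quinoa $0.0194.
With no serving limits, use only kale: 735 mg / 217 mg = 3.387 servings × $1.40 = $4.74.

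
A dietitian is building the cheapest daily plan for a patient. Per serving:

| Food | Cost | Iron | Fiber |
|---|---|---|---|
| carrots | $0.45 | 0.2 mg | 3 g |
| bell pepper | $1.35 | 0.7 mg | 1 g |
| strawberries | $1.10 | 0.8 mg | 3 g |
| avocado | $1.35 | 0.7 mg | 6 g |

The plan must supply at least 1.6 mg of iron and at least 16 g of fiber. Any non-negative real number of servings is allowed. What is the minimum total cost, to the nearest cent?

Check every corner: each single food scaled to meet both minima, and each pair solved so both constraints bind.
carrots only: max(1.6/0.2, 16/3) = 8 servings → $3.60.
bell pepper only: max(1.6/0.7, 16/1) = 16 servings → $21.60.
strawberries only: max(1.6/0.8, 16/3) = 5.333 servings → $5.87.
avocado only: max(1.6/0.7, 16/6) = 2.667 servings → $3.60.
carrots + bell pepper with both tight: 5.053 servings and 0.8421 servings → $3.41.
carrots + strawberries with both tight: 4.444 servings and 0.8889 servings → $2.98.
carrots + avocado with both tight: 1.778 servings and 1.778 servings → $3.20.
bell pepper + strawberries: intersection lies outside the first quadrant.
bell pepper + avocado with both targets exact would need a negative amount; discard.
strawberries + avocado with both targets exact would need a negative amount; discard.
So the least-cost plan costs $2.98.

$2.98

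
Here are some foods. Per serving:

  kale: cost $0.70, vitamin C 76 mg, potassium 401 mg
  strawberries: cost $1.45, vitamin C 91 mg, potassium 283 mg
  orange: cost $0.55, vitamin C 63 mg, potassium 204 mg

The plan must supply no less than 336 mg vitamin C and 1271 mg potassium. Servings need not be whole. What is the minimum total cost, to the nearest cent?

kale only: max(336/76, 1271/401) = 4.421 servings → $3.09.
strawberries only: max(336/91, 1271/283) = 4.491 servings → $6.51.
orange only: max(336/63, 1271/204) = 6.23 servings → $3.43.
kale + strawberries with both tight: 1.373 servings and 2.546 servings → $4.65.
kale + orange with both tight: 1.181 servings and 3.908 servings → $2.98.
strawberries + orange: the both-tight solution has a negative serving — not a feasible corner.
So the least-cost plan costs $2.98.

$2.98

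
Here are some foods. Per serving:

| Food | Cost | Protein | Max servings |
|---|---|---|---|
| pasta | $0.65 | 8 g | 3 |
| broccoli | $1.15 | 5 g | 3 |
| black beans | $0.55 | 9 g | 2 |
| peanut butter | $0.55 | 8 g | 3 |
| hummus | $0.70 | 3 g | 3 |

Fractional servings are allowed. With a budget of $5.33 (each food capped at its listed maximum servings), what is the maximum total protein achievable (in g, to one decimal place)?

Protein per dollar: black beans 16.36, peanut butter 14.55, pasta 12.31, broccoli 4.348, hummus 4.286.
Take 2 servings of black beans: spends $1.10, +18.0 g protein (running total 18.0 g).
Take 3 servings of peanut butter: spends $1.65, +24.0 g protein (running total 42.0 g).
Take 3 servings of pasta: spends $1.95, +24.0 g protein (running total 66.0 g).
Take 0.5478 servings of broccoli: spends $0.63, +2.7 g protein (running total 68.7 g).
Filling greedily by protein-per-dollar is optimal for one linear limit, giving 68.7 g.

68.7 g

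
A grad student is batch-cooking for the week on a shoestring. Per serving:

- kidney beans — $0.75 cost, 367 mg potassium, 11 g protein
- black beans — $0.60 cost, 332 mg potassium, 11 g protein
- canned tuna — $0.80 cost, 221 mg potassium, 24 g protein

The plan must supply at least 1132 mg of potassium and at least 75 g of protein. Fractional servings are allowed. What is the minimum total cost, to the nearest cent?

$2.95

Check every corner: each single food scaled to meet both minima, and each pair solved so both constraints bind.
kidney beans only: max(1132/367, 75/11) = 6.818 servings → $5.11.
black beans only: max(1132/332, 75/11) = 6.818 servings → $4.09.
canned tuna only: max(1132/221, 75/24) = 5.122 servings → $4.10.
kidney beans + black beans: the both-tight solution has a negative serving — not a feasible corner.
kidney beans + canned tuna with both tight: 1.661 servings and 2.364 servings → $3.14.
black beans + canned tuna with both tight: 1.913 servings and 2.248 servings → $2.95.
Cheapest feasible corner: $2.95.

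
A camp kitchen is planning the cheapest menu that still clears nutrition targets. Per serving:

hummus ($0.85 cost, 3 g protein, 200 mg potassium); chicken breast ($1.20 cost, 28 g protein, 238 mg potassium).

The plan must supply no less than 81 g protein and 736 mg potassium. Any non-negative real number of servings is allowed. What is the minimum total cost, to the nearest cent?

$3.67

With two linear requirements the optimum uses one or two foods; enumerate the corners.
hummus only: max(81/3, 736/200) = 27 servings → $22.95.
chicken breast only: max(81/28, 736/238) = 3.092 servings → $3.71.
hummus + chicken breast with both tight: 0.2722 servings and 2.864 servings → $3.67.
So the least-cost plan costs $3.67.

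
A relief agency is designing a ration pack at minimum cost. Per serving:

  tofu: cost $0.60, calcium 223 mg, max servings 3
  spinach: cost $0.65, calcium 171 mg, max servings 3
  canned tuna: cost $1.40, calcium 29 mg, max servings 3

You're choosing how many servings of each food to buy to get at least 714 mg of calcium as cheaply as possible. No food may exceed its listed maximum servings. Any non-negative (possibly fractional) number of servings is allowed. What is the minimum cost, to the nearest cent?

$1.97

Cost per mg of calcium: tofu $0.0027, spinach $0.0038, canned tuna $0.0483.
Take 3 servings of tofu: +669.0 mg calcium for $1.80 (total $1.80, still need 45.0 mg).
Take 0.2632 servings of spinach: +45.0 mg calcium for $0.17 (total $1.97, still need 0.0 mg).
Filling from the cheapest source first is optimal under one linear minimum: $1.97.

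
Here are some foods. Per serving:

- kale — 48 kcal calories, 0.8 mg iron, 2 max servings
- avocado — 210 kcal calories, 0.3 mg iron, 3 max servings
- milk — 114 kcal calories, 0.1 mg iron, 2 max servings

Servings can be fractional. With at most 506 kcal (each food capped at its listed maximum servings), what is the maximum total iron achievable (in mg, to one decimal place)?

Iron per kcal: kale 0.01667, avocado 0.001429, milk 0.0008772.
Take 2 servings of kale: uses 96 kcal, +1.6 mg iron (running total 1.6 mg).
Take 1.952 servings of avocado: uses 410 kcal, +0.6 mg iron (running total 2.2 mg).
Greedy by best ratio exhausts the calories allowance optimally: 2.2 mg.

2.2 mg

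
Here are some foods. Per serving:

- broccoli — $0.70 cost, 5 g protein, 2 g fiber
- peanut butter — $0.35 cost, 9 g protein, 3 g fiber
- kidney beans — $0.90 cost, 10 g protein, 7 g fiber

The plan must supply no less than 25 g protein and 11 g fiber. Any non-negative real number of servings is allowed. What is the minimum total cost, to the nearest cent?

$1.28

broccoli only: max(25/5, 11/2) = 5.5 servings → $3.85.
peanut butter only: max(25/9, 11/3) = 3.667 servings → $1.28.
kidney beans only: max(25/10, 11/7) = 2.5 servings → $2.25.
broccoli + peanut butter: the both-tight solution has a negative serving — not a feasible corner.
broccoli + kidney beans with both tight: 4.333 servings and 0.3333 servings → $3.33.
peanut butter + kidney beans with both tight: 1.97 servings and 0.7273 servings → $1.34.
So the least-cost plan costs $1.28.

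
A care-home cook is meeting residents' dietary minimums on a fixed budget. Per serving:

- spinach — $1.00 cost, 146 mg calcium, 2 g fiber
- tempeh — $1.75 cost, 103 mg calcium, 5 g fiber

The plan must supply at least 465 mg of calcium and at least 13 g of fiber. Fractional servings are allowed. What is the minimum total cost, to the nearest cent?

At the optimum either one food covers both requirements or two foods hit both targets exactly; no other combination can be cheaper.
spinach only: max(465/146, 13/2) = 6.5 servings → $6.50.
tempeh only: max(465/103, 13/5) = 4.515 servings → $7.90.
spinach + tempeh with both tight: 1.882 servings and 1.847 servings → $5.11.
The minimum over all feasible corners is $5.11.

$5.11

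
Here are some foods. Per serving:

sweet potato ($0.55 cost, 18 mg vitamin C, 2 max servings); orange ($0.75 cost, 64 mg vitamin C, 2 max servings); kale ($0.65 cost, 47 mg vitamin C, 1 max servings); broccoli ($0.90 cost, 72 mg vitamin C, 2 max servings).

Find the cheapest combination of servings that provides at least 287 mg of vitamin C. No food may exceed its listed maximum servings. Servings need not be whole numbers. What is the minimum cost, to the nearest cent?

$3.51

Cost per mg of vitamin C: orange $0.0117, broccoli $0.0125, kale $0.0138, sweet potato $0.0306.
Take 2 servings of orange: +128.0 mg vitamin C for $1.50 (total $1.50, still need 159.0 mg).
Take 2 servings of broccoli: +144.0 mg vitamin C for $1.80 (total $3.30, still need 15.0 mg).
Take 0.3191 servings of kale: +15.0 mg vitamin C for $0.21 (total $3.51, still need 0.0 mg).
Filling from the cheapest source first is optimal under one linear minimum: $3.51.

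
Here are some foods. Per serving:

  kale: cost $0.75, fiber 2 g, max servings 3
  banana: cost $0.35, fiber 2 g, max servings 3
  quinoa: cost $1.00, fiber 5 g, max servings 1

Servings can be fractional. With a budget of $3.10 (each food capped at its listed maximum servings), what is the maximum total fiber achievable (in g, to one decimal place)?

Fiber per dollar: banana 5.714, quinoa 5, kale 2.667.
Take 3 servings of banana: spends $1.05, +6.0 g fiber (running total 6.0 g).
Take 1 serving of quinoa: spends $1.00, +5.0 g fiber (running total 11.0 g).
Take 1.4 servings of kale: spends $1.05, +2.8 g fiber (running total 13.8 g).
Filling greedily by fiber-per-dollar is optimal for one linear limit, giving 13.8 g.

13.8 g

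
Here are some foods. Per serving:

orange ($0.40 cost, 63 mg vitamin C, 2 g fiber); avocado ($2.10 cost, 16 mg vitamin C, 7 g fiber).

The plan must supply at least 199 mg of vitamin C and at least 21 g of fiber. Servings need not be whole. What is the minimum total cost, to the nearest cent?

An LP optimum is at a vertex; with two nutrient constraints at most two foods are used. Check each candidate.
orange only: max(199/63, 21/2) = 10.5 servings → $4.20.
avocado only: max(199/16, 21/7) = 12.44 servings → $26.12.
orange + avocado with both tight: 2.584 servings and 2.262 servings → $5.78.
The minimum over all feasible corners is $4.20.

$4.20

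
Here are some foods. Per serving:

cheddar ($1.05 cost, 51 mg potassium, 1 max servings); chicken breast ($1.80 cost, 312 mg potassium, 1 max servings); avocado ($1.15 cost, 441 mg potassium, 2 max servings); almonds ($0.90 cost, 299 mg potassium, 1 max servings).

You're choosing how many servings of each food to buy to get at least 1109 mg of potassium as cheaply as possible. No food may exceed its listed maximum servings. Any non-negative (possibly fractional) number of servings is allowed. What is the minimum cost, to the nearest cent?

Cost per mg of potassium: avocado $0.0026, almonds $0.0030, chicken breast $0.0058, cheddar $0.0206.
Take 2 servings of avocado: +882.0 mg potassium for $2.30 (total $2.30, still need 227.0 mg).
Take 0.7592 servings of almonds: +227.0 mg potassium for $0.68 (total $2.98, still need 0.0 mg).
Filling from the cheapest source first is optimal under one linear minimum: $2.98.

$2.98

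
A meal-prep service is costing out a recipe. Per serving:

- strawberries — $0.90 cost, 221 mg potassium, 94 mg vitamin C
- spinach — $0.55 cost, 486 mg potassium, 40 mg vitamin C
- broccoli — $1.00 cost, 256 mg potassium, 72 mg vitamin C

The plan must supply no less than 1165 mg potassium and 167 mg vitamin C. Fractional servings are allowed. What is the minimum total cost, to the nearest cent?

$1.93

Minimising a linear cost over {potassium ≥ 1165, vitamin C ≥ 167, servings ≥ 0} — the optimum is at a vertex, using one or two foods.
strawberries only: max(1165/221, 167/94) = 5.271 servings → $4.74.
spinach only: max(1165/486, 167/40) = 4.175 servings → $2.30.
broccoli only: max(1165/256, 167/72) = 4.551 servings → $4.55.
strawberries + spinach with both tight: 0.9381 servings and 1.971 servings → $1.93.
strawberries + broccoli: the both-tight solution has a negative serving — not a feasible corner.
spinach + broccoli with both tight: 1.662 servings and 1.396 servings → $2.31.
Cheapest feasible corner: $1.93.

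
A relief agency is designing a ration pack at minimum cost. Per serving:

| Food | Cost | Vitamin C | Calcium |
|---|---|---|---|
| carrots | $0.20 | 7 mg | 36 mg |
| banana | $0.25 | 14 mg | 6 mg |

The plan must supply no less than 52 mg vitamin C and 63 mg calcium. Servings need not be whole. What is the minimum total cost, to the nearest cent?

$1.02

Compare the cost at each extreme point of the feasible region.
carrots only: max(52/7, 63/36) = 7.429 servings → $1.49.
banana only: max(52/14, 63/6) = 10.5 servings → $2.62.
carrots + banana with both tight: 1.234 servings and 3.097 servings → $1.02.
Cheapest feasible corner: $1.02.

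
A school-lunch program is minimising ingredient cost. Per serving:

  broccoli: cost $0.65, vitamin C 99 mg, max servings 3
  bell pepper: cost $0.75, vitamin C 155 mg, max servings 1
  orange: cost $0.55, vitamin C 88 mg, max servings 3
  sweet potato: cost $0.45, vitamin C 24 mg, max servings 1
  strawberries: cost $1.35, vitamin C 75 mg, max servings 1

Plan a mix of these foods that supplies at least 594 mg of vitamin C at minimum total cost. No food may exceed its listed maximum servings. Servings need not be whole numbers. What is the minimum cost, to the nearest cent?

Cost per mg of vitamin C: bell pepper $0.0048, orange $0.0063, broccoli $0.0066, strawberries $0.0180, sweet potato $0.0187.
Take 1 serving of bell pepper: +155.0 mg vitamin C for $0.75 (total $0.75, still need 439.0 mg).
Take 3 servings of orange: +264.0 mg vitamin C for $1.65 (total $2.40, still need 175.0 mg).
Take 1.768 servings of broccoli: +175.0 mg vitamin C for $1.15 (total $3.55, still need 0.0 mg).
Greedy by cheapest-per-mg is optimal for a single linear constraint, so the minimum cost is $3.55.

$3.55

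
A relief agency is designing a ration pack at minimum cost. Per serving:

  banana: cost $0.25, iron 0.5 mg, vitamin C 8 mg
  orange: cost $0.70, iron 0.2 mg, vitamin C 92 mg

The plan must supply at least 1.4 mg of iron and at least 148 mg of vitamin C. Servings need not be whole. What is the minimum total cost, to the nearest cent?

$1.55

banana only: max(1.4/0.5, 148/8) = 18.5 servings → $4.62.
orange only: max(1.4/0.2, 148/92) = 7 servings → $4.90.
banana + orange with both tight: 2.234 servings and 1.414 servings → $1.55.
So the least-cost plan costs $1.55.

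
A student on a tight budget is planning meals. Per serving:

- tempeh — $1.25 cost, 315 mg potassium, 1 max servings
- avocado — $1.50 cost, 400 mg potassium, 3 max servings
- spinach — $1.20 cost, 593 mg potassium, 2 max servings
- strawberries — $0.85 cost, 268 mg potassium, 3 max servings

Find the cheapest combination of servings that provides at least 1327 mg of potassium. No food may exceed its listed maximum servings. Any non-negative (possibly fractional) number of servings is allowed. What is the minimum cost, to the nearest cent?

$2.85

Cost per mg of potassium: spinach $0.0020, strawberries $0.0032, avocado $0.0037, tempeh $0.0040.
Take 2 servings of spinach: +1186.0 mg potassium for $2.40 (total $2.40, still need 141.0 mg).
Take 0.5261 servings of strawberries: +141.0 mg potassium for $0.45 (total $2.85, still need 0.0 mg).
Filling from the cheapest source first is optimal under one linear minimum: $2.85.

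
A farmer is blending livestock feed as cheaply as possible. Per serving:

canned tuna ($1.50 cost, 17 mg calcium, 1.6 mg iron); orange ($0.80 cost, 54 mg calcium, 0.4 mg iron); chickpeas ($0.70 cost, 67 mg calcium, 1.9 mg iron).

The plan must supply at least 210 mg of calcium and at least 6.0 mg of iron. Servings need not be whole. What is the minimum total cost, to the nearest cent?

$2.21

With two linear requirements the optimum uses one or two foods; enumerate the corners.
canned tuna only: max(210/17, 6.0/1.6) = 12.35 servings → $18.53.
orange only: max(210/54, 6.0/0.4) = 15 servings → $12.00.
chickpeas only: max(210/67, 6.0/1.9) = 3.158 servings → $2.21.
canned tuna + orange with both tight: 3.015 servings and 2.94 servings → $6.87.
canned tuna + chickpeas with both tight: 0.04005 servings and 3.124 servings → $2.25.
orange + chickpeas: intersection lies outside the first quadrant.
Cheapest feasible corner: $2.21.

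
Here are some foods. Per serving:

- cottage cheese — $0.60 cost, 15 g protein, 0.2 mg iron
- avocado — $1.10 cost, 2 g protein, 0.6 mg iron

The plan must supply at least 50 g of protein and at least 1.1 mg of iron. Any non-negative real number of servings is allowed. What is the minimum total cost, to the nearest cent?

$2.77

cottage cheese only: max(50/15, 1.1/0.2) = 5.5 servings → $3.30.
avocado only: max(50/2, 1.1/0.6) = 25 servings → $27.50.
cottage cheese + avocado with both tight: 3.233 servings and 0.7558 servings → $2.77.
The minimum over all feasible corners is $2.77.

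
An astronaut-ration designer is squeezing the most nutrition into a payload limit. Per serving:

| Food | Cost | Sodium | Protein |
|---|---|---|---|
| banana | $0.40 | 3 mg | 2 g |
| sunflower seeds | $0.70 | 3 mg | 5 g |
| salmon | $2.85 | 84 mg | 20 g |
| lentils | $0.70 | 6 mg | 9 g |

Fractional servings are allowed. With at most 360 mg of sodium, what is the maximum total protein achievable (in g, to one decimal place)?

Protein per mg sodium: sunflower seeds 1.667, lentils 1.5, banana 0.6667, salmon 0.2381.
With no serving limits, spend the whole sodium allowance on sunflower seeds: 360 mg / 3 mg × 5 g = 600.0 g.

600.0 g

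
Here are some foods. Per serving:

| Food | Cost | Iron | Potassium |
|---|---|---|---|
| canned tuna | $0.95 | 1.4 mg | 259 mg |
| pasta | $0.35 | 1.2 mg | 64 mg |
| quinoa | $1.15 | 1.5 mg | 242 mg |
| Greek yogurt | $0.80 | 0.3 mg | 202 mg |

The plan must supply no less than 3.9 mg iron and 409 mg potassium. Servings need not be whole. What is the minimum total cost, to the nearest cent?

$1.73

Minimising a linear cost over {iron ≥ 3.9, potassium ≥ 409, servings ≥ 0} — the optimum is at a vertex, using one or two foods.
canned tuna only: max(3.9/1.4, 409/259) = 2.786 servings → $2.65.
pasta only: max(3.9/1.2, 409/64) = 6.391 servings → $2.24.
quinoa only: max(3.9/1.5, 409/242) = 2.6 servings → $2.99.
Greek yogurt only: max(3.9/0.3, 409/202) = 13 servings → $10.40.
canned tuna + pasta with both tight: 1.09 servings and 1.978 servings → $1.73.
canned tuna + quinoa with both targets exact would need a negative amount; discard.
canned tuna + Greek yogurt: the both-tight solution has a negative serving — not a feasible corner.
pasta + quinoa with both tight: 1.699 servings and 1.241 servings → $2.02.
pasta + Greek yogurt with both tight: 2.98 servings and 1.081 servings → $1.91.
quinoa + Greek yogurt: intersection lies outside the first quadrant.
So the least-cost plan costs $1.73.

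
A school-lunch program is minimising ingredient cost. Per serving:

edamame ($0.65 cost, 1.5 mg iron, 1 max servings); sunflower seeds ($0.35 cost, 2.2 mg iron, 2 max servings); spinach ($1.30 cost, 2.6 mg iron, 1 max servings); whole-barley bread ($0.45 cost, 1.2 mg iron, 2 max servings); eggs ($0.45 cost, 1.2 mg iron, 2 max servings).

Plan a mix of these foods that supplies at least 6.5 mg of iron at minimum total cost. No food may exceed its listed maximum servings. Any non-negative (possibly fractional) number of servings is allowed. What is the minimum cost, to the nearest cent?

$1.49

Cost per mg of iron: sunflower seeds $0.1591, whole-barley bread $0.3750, eggs $0.3750, edamame $0.4333, spinach $0.5000.
Take 2 servings of sunflower seeds: +4.4 mg iron for $0.70 (total $0.70, still need 2.1 mg).
Take 1.75 servings of whole-barley bread: +2.1 mg iron for $0.79 (total $1.49, still need 0.0 mg).
Filling from the cheapest source first is optimal under one linear minimum: $1.49.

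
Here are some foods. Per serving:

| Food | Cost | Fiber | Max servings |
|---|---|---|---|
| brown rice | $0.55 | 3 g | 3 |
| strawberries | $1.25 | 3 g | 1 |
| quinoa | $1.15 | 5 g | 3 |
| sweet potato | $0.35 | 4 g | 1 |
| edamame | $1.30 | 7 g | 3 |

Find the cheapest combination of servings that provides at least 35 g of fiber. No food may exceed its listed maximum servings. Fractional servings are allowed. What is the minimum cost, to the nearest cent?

$6.13

Cost per g of fiber: sweet potato $0.0875, brown rice $0.1833, edamame $0.1857, quinoa $0.2300, strawberries $0.4167.
Take 1 serving of sweet potato: +4.0 g fiber for $0.35 (total $0.35, still need 31.0 g).
Take 3 servings of brown rice: +9.0 g fiber for $1.65 (total $2.00, still need 22.0 g).
Take 3 servings of edamame: +21.0 g fiber for $3.90 (total $5.90, still need 1.0 g).
Take 0.2 servings of quinoa: +1.0 g fiber for $0.23 (total $6.13, still need 0.0 g).
Greedy by cheapest-per-g is optimal for a single linear constraint, so the minimum cost is $6.13.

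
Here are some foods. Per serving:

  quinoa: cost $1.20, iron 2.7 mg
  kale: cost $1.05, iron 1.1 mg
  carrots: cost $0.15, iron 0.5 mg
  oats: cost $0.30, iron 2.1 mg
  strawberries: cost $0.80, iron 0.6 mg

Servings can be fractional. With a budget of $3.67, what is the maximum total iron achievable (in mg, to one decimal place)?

25.7 mg

Iron per dollar: oats 7, carrots 3.333, quinoa 2.25, kale 1.048, strawberries 0.75.
With no serving limits, spend the whole cost allowance on oats: $3.67 / $0.30 × 2.1 mg = 25.7 mg.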